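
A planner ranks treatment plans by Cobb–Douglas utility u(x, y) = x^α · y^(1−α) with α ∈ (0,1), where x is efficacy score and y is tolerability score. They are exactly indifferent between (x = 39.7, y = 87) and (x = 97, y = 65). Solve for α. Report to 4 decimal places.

α ≈ 0.2460

Indifference: 39.7^α · 87^(1−α) = 97^α · 65^(1−α).
Taking logs: α·ln 39.7 + (1−α)·ln 87 = α·ln 97 + (1−α)·ln 65, i.e. α·-0.8933598 = (1−α)·-0.2915208.
So α/(1−α) = (-0.2915208)/(-0.8933598) = 0.3263196, and α = 0.3263196/1.3263196 ≈ 0.2460.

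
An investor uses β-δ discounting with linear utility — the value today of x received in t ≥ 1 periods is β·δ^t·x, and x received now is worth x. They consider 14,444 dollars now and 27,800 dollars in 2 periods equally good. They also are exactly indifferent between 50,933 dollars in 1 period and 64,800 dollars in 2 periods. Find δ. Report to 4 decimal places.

δ ≈ 0.7860

The second indifference involves only future payoffs, so β cancels: β·δ^1·50933 = β·δ^2·64800, giving δ = 50933/64800 = 0.78600.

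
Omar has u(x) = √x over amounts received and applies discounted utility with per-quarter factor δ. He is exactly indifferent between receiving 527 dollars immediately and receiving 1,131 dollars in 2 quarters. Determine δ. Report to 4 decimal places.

Indifference means u(527) = δ^2 · u(1131), so δ^2 = u(527)/u(1131).
With u(x) = √x: δ^2 = √527/√1131 = √(527/1131) = 0.68261.
So δ = 0.68261^(1/2) ≈ 0.8262.

δ ≈ 0.8262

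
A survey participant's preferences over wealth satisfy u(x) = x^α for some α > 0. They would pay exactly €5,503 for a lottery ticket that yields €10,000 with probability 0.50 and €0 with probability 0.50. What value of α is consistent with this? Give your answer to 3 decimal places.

EU(lottery) = 0.50·10000^α + 0.50·0 = 0.50·10000^α.
Indifference: 5503^α = 0.50·10000^α, so (5503/10000)^α = 0.50.
α = ln(0.50) / ln(5503/10000) = -0.693147/-0.597292 ≈ 1.160.

α ≈ 1.160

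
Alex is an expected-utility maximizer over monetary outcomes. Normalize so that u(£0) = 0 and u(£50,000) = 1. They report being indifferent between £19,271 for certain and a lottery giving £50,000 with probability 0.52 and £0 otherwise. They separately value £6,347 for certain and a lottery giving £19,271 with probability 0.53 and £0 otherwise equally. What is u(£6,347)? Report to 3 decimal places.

0.276

From the first indifference, u(£19,271) = 0.52·u(£50,000) + 0.48·u(£0) = 0.52·1 + 0.48·0 = 0.52.
The second indifference gives u(£6,347) = 0.53·u(£19,271) + 0.47·u(£0) = 0.53·0.52 + 0.47·0.00 = 0.2756.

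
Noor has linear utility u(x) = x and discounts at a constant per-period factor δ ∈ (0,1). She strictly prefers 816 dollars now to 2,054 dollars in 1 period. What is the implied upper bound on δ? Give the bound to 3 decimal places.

Comparing present values: 816 > δ·2054.
So δ < 816/2054 = 0.39727.

δ < 0.397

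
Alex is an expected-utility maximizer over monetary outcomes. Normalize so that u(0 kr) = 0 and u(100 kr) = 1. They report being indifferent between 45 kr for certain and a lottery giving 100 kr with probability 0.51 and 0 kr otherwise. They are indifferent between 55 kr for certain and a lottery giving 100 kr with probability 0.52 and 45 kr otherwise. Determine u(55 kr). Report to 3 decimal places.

From the first indifference, u(45 kr) = 0.51·u(100 kr) + 0.49·u(0 kr) = 0.51·1 + 0.49·0 = 0.51.
The second indifference gives u(55 kr) = 0.52·u(100 kr) + 0.48·u(45 kr) = 0.52·1.00 + 0.48·0.51 = 0.7648.

0.765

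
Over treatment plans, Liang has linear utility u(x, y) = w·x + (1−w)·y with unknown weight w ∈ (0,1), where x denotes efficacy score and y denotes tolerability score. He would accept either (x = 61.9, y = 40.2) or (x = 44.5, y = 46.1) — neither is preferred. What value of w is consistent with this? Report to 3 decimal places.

w = 0.253

u(61.9,40.2) = u(44.5,46.1) means w·61.9 + (1−w)·40.2 = w·44.5 + (1−w)·46.1.
w·(61.9−44.5) = (1−w)·(46.1−40.2), i.e. w·17.4 = (1−w)·5.9.
So w/(1−w) = 5.9/17.4 = 0.3391, giving w = 5.9/(17.4+5.9) = 0.253.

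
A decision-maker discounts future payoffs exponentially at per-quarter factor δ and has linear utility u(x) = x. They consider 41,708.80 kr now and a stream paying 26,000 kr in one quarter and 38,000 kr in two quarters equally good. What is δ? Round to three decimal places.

Present value of the stream is 26000·δ + 38000·δ². Indifference gives 26000δ + 38000δ² = 41708.80.
So 38000δ² + 26000δ − 41708.80 = 0.
The positive root is δ = [−26000 + √(26000² + 4·38000·41708.80)] / (2·38000) = (−26000 + 83760.000)/76000 ≈ 0.760.

δ ≈ 0.760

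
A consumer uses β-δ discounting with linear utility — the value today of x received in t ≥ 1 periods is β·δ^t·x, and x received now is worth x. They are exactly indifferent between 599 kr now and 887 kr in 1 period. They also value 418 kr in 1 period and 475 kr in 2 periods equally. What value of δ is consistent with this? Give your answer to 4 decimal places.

Both payoffs in the second observation are in the future, so β drops out: δ^1·418 = δ^2·475 ⇒ δ = 418/475 = 0.88000.

δ ≈ 0.8800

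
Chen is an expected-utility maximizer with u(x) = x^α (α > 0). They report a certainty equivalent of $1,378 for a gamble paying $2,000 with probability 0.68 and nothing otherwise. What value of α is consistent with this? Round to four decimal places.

EU(lottery) = 0.68·2000^α + 0.32·0 = 0.68·2000^α.
Equating: 1378^α = 0.68·2000^α, i.e. 0.6890^α = 0.68.
Take logs: α = ln 0.68 / ln(1378/2000) ≈ 1.035297.

α ≈ 1.0353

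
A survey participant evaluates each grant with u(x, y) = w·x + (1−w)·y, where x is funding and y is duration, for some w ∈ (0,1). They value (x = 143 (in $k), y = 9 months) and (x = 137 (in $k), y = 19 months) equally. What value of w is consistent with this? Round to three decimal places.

Equating utilities: w·143 + (1−w)·9 = w·137 + (1−w)·19.
Collecting terms: w·6 = (1−w)·10.
The marginal rate of substitution is 10/6, so w = 10/(6+10) = 0.625.

w = 0.625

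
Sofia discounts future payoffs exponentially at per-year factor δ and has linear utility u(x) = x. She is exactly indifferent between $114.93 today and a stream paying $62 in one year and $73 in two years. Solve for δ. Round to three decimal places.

δ ≈ 0.900

Equating present values: 114.93 = 62δ + 73δ².
That is, 73δ² + 62δ − 114.93 = 0, a quadratic in δ.
By the quadratic formula (taking the positive root), δ = (−62 + √37403.56) / 146 ≈ 0.900.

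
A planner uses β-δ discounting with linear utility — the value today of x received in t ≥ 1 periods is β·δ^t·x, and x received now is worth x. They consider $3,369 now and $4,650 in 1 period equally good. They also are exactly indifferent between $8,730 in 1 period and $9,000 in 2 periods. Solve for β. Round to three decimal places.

β ≈ 0.747

The second indifference involves only future payoffs, so β cancels: β·δ^1·8730 = β·δ^2·9000, giving δ = 8730/9000 = 0.97000.
Substituting δ into 3369 = β·δ·4650: β = 3369/(4510.500) ≈ 0.747.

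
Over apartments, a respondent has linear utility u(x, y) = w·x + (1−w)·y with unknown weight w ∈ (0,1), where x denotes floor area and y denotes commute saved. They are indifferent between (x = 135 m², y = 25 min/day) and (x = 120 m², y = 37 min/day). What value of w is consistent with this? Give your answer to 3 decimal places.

w = 0.444

u(135,25) = u(120,37) means w·135 + (1−w)·25 = w·120 + (1−w)·37.
Rearranging, 15·w − 12·(1−w) = 0.
Hence w = 12/(15+12) = 12/27 = 0.444.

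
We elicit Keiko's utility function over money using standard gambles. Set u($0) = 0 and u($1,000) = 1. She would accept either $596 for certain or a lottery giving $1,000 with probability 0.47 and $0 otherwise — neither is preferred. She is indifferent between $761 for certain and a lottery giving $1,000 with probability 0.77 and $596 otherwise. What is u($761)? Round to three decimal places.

0.878

From the first indifference, u($596) = 0.47·u($1,000) + 0.53·u($0) = 0.47·1 + 0.53·0 = 0.47.
Then u($761) = 0.77·u($1,000) + 0.23·u($596) = 0.77·1.00 + 0.23·0.47 = 0.8781.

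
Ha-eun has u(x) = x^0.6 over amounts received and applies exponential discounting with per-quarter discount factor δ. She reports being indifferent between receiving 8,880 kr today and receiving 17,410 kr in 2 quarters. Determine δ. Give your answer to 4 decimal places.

Equating discounted utilities: u(8880) = δ^2·u(17410) ⇒ δ^2 = u(8880)/u(17410).
With u(x) = x^0.6: δ^2 = 8880^0.6/17410^0.6 = (8880/17410)^0.6 = 0.66768.
So δ = 0.66768^(1/2) ≈ 0.8171.

δ ≈ 0.8171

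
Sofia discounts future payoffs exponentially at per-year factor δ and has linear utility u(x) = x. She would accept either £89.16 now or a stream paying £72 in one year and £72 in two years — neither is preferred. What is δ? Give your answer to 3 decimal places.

The stream is worth 72δ + 72δ² today, so 72δ + 72δ² = 89.16.
That is, 72δ² + 72δ − 89.16 = 0, a quadratic in δ.
δ = (−72 + √(72² + 4·72·89.16)) / (2·72) = (−72 + √30862.08) / 144 ≈ 0.720.

δ ≈ 0.720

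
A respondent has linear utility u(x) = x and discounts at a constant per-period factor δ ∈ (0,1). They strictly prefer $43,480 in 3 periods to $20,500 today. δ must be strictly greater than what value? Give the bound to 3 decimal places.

δ > 0.778

The preference means 20500 < δ^3·43480.
Hence δ^3 > 20500/43480 = 0.47148, and x ↦ x^(1/3) is increasing on (0,∞).
δ > 0.47148^(1/3) = 0.778.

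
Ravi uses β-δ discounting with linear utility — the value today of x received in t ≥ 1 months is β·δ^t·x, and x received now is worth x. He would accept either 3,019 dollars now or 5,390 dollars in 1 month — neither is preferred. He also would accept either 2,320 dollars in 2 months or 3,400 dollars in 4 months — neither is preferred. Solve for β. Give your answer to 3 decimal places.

Both payoffs in the second observation are in the future, so β drops out: δ^2·2320 = δ^4·3400 ⇒ δ^2 = 2320/3400 = 0.68235, so δ = 0.82605.
Substituting δ into 3019 = β·δ·5390: β = 3019/(4452.391) ≈ 0.678.

β ≈ 0.678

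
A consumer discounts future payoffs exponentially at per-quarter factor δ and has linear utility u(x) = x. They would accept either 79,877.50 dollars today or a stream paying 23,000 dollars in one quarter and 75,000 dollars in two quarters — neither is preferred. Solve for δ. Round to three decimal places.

Present value of the stream is 23000·δ + 75000·δ². Indifference gives 23000δ + 75000δ² = 79877.50.
That is, 75000δ² + 23000δ − 79877.50 = 0, a quadratic in δ.
The positive root is δ = [−23000 + √(23000² + 4·75000·79877.50)] / (2·75000) = (−23000 + 156500.000)/150000 ≈ 0.890.

δ ≈ 0.890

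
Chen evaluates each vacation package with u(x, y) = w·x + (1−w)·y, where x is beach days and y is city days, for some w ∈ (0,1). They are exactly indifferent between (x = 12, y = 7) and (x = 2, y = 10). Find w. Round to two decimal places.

Indifference: w·12 + (1−w)·7 = w·2 + (1−w)·10.
w·(12−2) = (1−w)·(10−7), i.e. w·10 = (1−w)·3.
The marginal rate of substitution is 3/10, so w = 3/(10+3) = 0.23.

w = 0.23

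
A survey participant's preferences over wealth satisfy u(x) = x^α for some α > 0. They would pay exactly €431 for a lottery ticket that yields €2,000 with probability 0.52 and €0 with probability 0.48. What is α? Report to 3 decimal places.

The lottery's expected utility is 0.52·u(2000) + 0.48·u(0) = 0.52·2000^α (since u(0) = 0 for α > 0).
Indifference: 431^α = 0.52·2000^α, so (431/2000)^α = 0.52.
Taking logs: α·ln(431/2000) = ln(0.52), so α = -0.653926 / -1.534794 ≈ 0.426.

α ≈ 0.426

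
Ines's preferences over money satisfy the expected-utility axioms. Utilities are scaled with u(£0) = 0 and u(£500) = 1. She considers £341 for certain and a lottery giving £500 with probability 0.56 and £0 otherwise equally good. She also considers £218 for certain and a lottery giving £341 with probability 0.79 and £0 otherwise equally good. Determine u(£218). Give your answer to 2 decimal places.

0.44

From the first indifference, u(£341) = 0.56·u(£500) + 0.44·u(£0) = 0.56·1 + 0.44·0 = 0.56.
Then u(£218) = 0.79·u(£341) + 0.21·u(£0) = 0.79·0.56 + 0.21·0.00 = 0.4424.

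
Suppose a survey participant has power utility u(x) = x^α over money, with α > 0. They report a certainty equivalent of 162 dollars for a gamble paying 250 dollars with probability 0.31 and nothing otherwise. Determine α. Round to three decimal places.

The lottery's expected utility is 0.31·u(250) + 0.69·u(0) = 0.31·250^α (since u(0) = 0 for α > 0).
Setting u(162) equal to that: 162^α = 0.31·250^α ⇒ (162/250)^α = 0.31.
Take logs: α = ln 0.31 / ln(162/250) ≈ 2.69942.

α ≈ 2.699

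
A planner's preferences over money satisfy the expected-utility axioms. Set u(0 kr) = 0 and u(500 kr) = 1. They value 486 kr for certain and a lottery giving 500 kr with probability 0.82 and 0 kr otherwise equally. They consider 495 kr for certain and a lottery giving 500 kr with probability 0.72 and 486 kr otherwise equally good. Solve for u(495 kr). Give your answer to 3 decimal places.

First, u(486 kr) = 0.82·u(500 kr) + 0.18·u(0 kr) = 0.82.
Chaining: u(495 kr) = 0.72·1.00 + 0.28·0.82 = 0.9496.

0.950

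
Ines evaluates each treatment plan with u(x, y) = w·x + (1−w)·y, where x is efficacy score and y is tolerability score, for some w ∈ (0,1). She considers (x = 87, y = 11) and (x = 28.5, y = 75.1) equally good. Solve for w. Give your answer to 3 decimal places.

Indifference: w·87 + (1−w)·11 = w·28.5 + (1−w)·75.1.
Collecting terms: w·58.5 = (1−w)·64.1.
So w/(1−w) = 64.1/58.5 = 1.0957, giving w = 64.1/(58.5+64.1) = 0.523.

w = 0.523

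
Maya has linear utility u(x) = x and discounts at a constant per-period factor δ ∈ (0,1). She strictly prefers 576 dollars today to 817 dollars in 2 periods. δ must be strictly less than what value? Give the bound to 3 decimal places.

Under u(x) = x this choice says 576 > δ^2·817.
Hence δ^2 < 576/817 = 0.70502, and x ↦ x^(1/2) is increasing on (0,∞).
δ < 0.70502^(1/2) = 0.840.

δ < 0.840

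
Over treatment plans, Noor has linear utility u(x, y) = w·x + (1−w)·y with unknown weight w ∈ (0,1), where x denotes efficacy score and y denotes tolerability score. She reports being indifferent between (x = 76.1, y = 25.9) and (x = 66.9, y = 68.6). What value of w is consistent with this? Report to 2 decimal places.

Indifference: w·76.1 + (1−w)·25.9 = w·66.9 + (1−w)·68.6.
Rearranging, 9.2·w − 42.7·(1−w) = 0.
So w/(1−w) = 42.7/9.2 = 4.6413, giving w = 42.7/(9.2+42.7) = 0.82.

w = 0.82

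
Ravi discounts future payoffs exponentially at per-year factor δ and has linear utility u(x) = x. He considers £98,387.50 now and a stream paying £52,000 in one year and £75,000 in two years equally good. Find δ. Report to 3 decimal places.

The stream is worth 52000δ + 75000δ² today, so 52000δ + 75000δ² = 98387.50.
Rearranged: 75000δ² + 52000δ − 98387.50 = 0.
δ = (−52000 + √(52000² + 4·75000·98387.50)) / (2·75000) = (−52000 + √32220250000.00) / 150000 ≈ 0.850.

δ ≈ 0.850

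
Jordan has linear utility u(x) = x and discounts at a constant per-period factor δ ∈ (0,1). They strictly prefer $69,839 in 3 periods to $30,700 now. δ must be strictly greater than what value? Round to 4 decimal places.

Under u(x) = x this choice says 30700 < δ^3·69839.
Hence δ^3 > 30700/69839 = 0.43958, and x ↦ x^(1/3) is increasing on (0,∞).
δ > 0.43958^(1/3) = 0.7603.

δ > 0.7603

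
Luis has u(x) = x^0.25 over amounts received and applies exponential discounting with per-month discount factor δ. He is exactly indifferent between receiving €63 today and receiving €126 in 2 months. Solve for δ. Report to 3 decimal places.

δ ≈ 0.917

Indifference means u(63) = δ^2 · u(126), so δ^2 = u(63)/u(126).
With u(x) = x^0.25: δ^2 = 63^0.25/126^0.25 = (63/126)^0.25 = 0.84090.
Hence δ = (0.84090)^(1/2) = 0.91700.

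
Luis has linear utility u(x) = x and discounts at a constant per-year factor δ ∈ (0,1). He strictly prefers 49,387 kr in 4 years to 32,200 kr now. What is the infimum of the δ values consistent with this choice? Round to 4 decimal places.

Under u(x) = x this choice says 32200 < δ^4·49387.
So δ^4 > 32200/49387 = 0.65199; taking the 4th root of both positive sides preserves the inequality.
δ > 0.65199^(1/4) = 0.8986.

δ > 0.8986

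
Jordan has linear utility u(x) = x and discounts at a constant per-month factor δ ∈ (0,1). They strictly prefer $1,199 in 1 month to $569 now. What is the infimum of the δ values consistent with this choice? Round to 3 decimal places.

δ > 0.475

Under u(x) = x this choice says 569 < δ·1199.
So δ > 569/1199 = 0.47456.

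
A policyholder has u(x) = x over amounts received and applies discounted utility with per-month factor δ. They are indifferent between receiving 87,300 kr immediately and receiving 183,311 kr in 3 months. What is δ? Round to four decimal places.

The payoff in 3 months is discounted by δ^3, so u(87300) = δ^3·u(183311) and δ^3 = u(87300)/u(183311).
With u(x) = x: δ^3 = 87300/183311 = 0.47624.
Taking the cube root: δ = 0.47624^(1/3) ≈ 0.7809.

δ ≈ 0.7809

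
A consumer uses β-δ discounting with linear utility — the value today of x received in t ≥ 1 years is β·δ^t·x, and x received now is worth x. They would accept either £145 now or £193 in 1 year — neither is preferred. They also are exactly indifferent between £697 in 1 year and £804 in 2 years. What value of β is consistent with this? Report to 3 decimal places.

β ≈ 0.867

Both payoffs in the second observation are in the future, so β drops out: δ^1·697 = δ^2·804 ⇒ δ = 697/804 = 0.86692.
Now use the now-vs-future pair: 145 = β·δ·193 gives β = 145/(0.86692·193) ≈ 0.867.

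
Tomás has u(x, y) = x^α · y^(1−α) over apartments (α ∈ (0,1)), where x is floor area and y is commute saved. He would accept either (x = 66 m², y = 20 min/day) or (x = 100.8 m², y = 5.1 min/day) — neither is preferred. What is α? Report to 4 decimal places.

α ≈ 0.7634

Set the two utilities equal: 66^α·20^(1−α) = 100.8^α·5.1^(1−α).
(66/100.8)^α = (5.1/20)^(1−α); take logs: α·ln(66/100.8) = (1−α)·ln(5.1/20), i.e. α·-0.4234836 = (1−α)·-1.3664917.
Thus α·(-1.7899753) = -1.3664917, so α = -1.3664917/-1.7899753 ≈ 0.7634.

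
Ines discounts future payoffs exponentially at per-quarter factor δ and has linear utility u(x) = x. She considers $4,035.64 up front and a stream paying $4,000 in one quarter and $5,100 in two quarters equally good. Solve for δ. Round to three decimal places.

Present value of the stream is 4000·δ + 5100·δ². Indifference gives 4000δ + 5100δ² = 4035.64.
That is, 5100δ² + 4000δ − 4035.64 = 0, a quadratic in δ.
The positive root is δ = [−4000 + √(4000² + 4·5100·4035.64)] / (2·5100) = (−4000 + 9916.000)/10200 ≈ 0.580.

δ ≈ 0.580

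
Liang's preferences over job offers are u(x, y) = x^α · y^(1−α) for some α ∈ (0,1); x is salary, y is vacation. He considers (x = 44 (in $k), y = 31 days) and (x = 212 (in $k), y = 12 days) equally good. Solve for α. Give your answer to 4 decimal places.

Set the two utilities equal: 44^α·31^(1−α) = 212^α·12^(1−α).
Taking logs: α·ln 44 + (1−α)·ln 31 = α·ln 212 + (1−α)·ln 12, i.e. α·-1.5723966 = (1−α)·-0.9490806.
With A = -1.5723966 and B = -0.9490806: α·A = (1−α)·B, so α = B/(A+B) = -0.9490806/-2.5214772 ≈ 0.3764.

α ≈ 0.3764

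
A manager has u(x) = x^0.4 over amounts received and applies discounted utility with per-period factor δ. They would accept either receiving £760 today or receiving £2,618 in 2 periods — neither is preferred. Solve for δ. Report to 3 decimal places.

The payoff in 2 periods is discounted by δ^2, so u(760) = δ^2·u(2618) and δ^2 = u(760)/u(2618).
Since u(x) = x^0.4, δ^2 = (760/2618)^0.4 = 0.29030^0.4 = 0.60973.
Taking the square root: δ = 0.60973^(1/2) ≈ 0.781.

δ ≈ 0.781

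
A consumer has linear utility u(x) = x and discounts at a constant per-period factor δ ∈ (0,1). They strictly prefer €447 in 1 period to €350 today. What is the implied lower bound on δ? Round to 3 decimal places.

Under u(x) = x this choice says 350 < δ·447.
Dividing through by 447 gives δ > 0.78300.

δ > 0.783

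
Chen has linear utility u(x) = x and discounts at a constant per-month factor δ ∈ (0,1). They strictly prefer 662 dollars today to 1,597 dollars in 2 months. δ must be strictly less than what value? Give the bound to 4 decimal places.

δ < 0.6438

Comparing present values: 662 > δ^2·1597.
So δ^2 < 662/1597 = 0.41453; taking the square root of both positive sides preserves the inequality.
δ < (662/1597)^(1/2) ≈ 0.6438.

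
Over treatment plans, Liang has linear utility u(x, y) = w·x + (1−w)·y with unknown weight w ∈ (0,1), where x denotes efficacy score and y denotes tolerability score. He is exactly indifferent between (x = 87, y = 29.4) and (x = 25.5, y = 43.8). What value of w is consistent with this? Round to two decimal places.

Equating utilities: w·87 + (1−w)·29.4 = w·25.5 + (1−w)·43.8.
Collecting terms: w·61.5 = (1−w)·14.4.
Hence w = 14.4/(61.5+14.4) = 14.4/75.9 = 0.19.

w = 0.19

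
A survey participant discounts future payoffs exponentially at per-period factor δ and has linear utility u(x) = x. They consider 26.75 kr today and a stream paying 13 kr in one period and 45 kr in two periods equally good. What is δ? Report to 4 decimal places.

δ ≈ 0.6400

Present value of the stream is 13·δ + 45·δ². Indifference gives 13δ + 45δ² = 26.75.
So 45δ² + 13δ − 26.75 = 0.
The positive root is δ = [−13 + √(13² + 4·45·26.75)] / (2·45) = (−13 + 70.597)/90 ≈ 0.6400.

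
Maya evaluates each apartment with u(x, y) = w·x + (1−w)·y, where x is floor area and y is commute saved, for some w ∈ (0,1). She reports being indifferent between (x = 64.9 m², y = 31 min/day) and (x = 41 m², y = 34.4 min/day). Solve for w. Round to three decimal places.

Indifference: w·64.9 + (1−w)·31 = w·41 + (1−w)·34.4.
w·(64.9−41) = (1−w)·(34.4−31), i.e. w·23.9 = (1−w)·3.4.
So w/(1−w) = 3.4/23.9 = 0.1423, giving w = 3.4/(23.9+3.4) = 0.125.

w = 0.125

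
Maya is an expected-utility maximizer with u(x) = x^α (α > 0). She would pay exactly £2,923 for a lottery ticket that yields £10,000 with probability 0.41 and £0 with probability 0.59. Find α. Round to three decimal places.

α ≈ 0.725

The lottery's expected utility is 0.41·u(10000) + 0.59·u(0) = 0.41·10000^α (since u(0) = 0 for α > 0).
Equating: 2923^α = 0.41·10000^α, i.e. 0.2923^α = 0.41.
Take logs: α = ln 0.41 / ln(2923/10000) ≈ 0.72489.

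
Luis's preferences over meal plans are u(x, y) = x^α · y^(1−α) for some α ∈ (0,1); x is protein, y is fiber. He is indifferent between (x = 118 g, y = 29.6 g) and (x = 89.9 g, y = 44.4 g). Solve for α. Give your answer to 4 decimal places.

Set the two utilities equal: 118^α·29.6^(1−α) = 89.9^α·44.4^(1−α).
Rearrange to (118/89.9)^α = (44.4/29.6)^(1−α) and take logs: α·0.2719867 = (1−α)·0.4054651.
So α/(1−α) = (0.4054651)/(0.2719867) = 1.4907534, and α = 1.4907534/2.4907534 ≈ 0.5985.

α ≈ 0.5985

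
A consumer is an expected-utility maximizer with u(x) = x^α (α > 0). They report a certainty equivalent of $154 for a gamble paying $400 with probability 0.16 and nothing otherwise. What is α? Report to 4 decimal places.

Since u(0) = 0, the lottery's EU is 0.16·400^α.
Equating: 154^α = 0.16·400^α, i.e. 0.3850^α = 0.16.
Take logs: α = ln 0.16 / ln(154/400) ≈ 1.919915.

α ≈ 1.9199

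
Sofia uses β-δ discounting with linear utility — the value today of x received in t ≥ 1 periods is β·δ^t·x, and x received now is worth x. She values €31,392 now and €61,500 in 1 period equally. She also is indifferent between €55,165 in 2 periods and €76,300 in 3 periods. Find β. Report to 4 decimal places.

β ≈ 0.7060

Both payoffs in the second observation are in the future, so β drops out: δ^2·55165 = δ^3·76300 ⇒ δ = 55165/76300 = 0.72300.
Now use the now-vs-future pair: 31392 = β·δ·61500 gives β = 31392/(0.72300·61500) ≈ 0.7060.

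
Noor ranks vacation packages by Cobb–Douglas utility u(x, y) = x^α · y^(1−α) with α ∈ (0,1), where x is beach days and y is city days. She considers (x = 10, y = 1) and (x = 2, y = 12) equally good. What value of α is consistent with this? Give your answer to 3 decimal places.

Set the two utilities equal: 10^α·1^(1−α) = 2^α·12^(1−α).
Taking logs: α·ln 10 + (1−α)·ln 1 = α·ln 2 + (1−α)·ln 12, i.e. α·1.609438 = (1−α)·2.484907.
Thus α·(4.094345) = 2.484907, so α = 2.484907/4.094345 ≈ 0.607.

α ≈ 0.607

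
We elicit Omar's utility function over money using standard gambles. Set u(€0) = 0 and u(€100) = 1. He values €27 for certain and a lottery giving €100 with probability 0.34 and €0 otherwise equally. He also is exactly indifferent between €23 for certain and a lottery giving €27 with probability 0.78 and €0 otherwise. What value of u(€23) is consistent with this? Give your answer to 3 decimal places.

0.265

From the first indifference, u(€27) = 0.34·u(€100) + 0.66·u(€0) = 0.34·1 + 0.66·0 = 0.34.
The second indifference gives u(€23) = 0.78·u(€27) + 0.22·u(€0) = 0.78·0.34 + 0.22·0.00 = 0.2652.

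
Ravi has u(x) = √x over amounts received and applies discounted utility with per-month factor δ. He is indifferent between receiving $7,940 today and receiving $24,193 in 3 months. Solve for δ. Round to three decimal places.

The payoff in 3 months is discounted by δ^3, so u(7940) = δ^3·u(24193) and δ^3 = u(7940)/u(24193).
With u(x) = √x: δ^3 = √7940/√24193 = √(7940/24193) = 0.57288.
Taking the cube root: δ = 0.57288^(1/3) ≈ 0.831.

δ ≈ 0.831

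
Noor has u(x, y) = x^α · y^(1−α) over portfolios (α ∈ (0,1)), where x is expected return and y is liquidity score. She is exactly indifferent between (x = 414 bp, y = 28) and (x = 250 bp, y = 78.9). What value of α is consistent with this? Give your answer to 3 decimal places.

α ≈ 0.673

Indifference: 414^α · 28^(1−α) = 250^α · 78.9^(1−α).
(414/250)^α = (78.9/28)^(1−α); take logs: α·ln(414/250) = (1−α)·ln(78.9/28), i.e. α·0.504405 = (1−α)·1.035977.
So α/(1−α) = (1.035977)/(0.504405) = 2.053859, and α = 2.053859/3.053859 ≈ 0.673.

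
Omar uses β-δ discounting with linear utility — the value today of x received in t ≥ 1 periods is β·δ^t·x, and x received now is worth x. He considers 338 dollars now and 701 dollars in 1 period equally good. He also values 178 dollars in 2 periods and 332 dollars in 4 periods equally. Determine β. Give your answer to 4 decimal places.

β ≈ 0.6585

Both payoffs in the second observation are in the future, so β drops out: δ^2·178 = δ^4·332 ⇒ δ^2 = 178/332 = 0.53614, so δ = 0.73222.
Substituting δ into 338 = β·δ·701: β = 338/(513.285) ≈ 0.6585.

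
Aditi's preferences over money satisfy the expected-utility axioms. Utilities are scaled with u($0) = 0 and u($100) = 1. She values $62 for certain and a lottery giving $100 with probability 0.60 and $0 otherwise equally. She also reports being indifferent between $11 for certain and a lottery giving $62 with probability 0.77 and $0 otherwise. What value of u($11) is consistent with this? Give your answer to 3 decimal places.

0.462

First, u($62) = 0.60·u($100) + 0.40·u($0) = 0.60.
The second indifference gives u($11) = 0.77·u($62) + 0.23·u($0) = 0.77·0.60 + 0.23·0.00 = 0.4620.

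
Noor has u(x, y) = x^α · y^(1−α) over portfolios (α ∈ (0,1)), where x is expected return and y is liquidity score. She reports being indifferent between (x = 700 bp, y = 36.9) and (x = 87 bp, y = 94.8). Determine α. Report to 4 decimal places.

Set the two utilities equal: 700^α·36.9^(1−α) = 87^α·94.8^(1−α).
Taking logs: α·ln 700 + (1−α)·ln 36.9 = α·ln 87 + (1−α)·ln 94.8, i.e. α·2.0851722 = (1−α)·0.9435579.
With A = 2.0851722 and B = 0.9435579: α·A = (1−α)·B, so α = B/(A+B) = 0.9435579/3.0287301 ≈ 0.3115.

α ≈ 0.3115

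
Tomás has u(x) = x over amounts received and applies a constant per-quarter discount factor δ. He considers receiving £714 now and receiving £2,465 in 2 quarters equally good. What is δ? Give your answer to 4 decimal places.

δ ≈ 0.5382

Equating discounted utilities: u(714) = δ^2·u(2465) ⇒ δ^2 = u(714)/u(2465).
With u(x) = x: δ^2 = 714/2465 = 0.28966.
Hence δ = (0.28966)^(1/2) = 0.538196.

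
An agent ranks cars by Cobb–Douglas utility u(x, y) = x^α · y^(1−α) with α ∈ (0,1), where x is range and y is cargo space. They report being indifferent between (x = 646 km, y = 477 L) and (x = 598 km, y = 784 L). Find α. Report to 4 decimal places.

Indifference: 646^α · 477^(1−α) = 598^α · 784^(1−α).
(646/598)^α = (784/477)^(1−α); take logs: α·ln(646/598) = (1−α)·ln(784/477), i.e. α·0.0772087 = (1−α)·0.4968925.
So α/(1−α) = (0.4968925)/(0.0772087) = 6.4357061, and α = 6.4357061/7.4357061 ≈ 0.8655.

α ≈ 0.8655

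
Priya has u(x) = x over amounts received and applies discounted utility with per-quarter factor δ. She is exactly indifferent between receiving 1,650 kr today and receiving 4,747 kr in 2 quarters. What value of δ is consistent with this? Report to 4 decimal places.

The payoff in 2 quarters is discounted by δ^2, so u(1650) = δ^2·u(4747) and δ^2 = u(1650)/u(4747).
With u(x) = x: δ^2 = 1650/4747 = 0.34759.
So δ = 0.34759^(1/2) ≈ 0.5896.

δ ≈ 0.5896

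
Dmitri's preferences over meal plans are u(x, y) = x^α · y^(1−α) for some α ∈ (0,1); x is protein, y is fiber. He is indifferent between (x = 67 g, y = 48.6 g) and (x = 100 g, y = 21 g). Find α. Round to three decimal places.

α ≈ 0.677

Indifference: 67^α · 48.6^(1−α) = 100^α · 21^(1−α).
(67/100)^α = (21/48.6)^(1−α); take logs: α·ln(67/100) = (1−α)·ln(21/48.6), i.e. α·-0.400478 = (1−α)·-0.839101.
With A = -0.400478 and B = -0.839101: α·A = (1−α)·B, so α = B/(A+B) = -0.839101/-1.239579 ≈ 0.677.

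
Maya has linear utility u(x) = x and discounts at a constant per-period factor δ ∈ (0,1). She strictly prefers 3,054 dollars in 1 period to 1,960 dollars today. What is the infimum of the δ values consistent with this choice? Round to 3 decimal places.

δ > 0.642

Comparing present values: 1960 < δ·3054.
Dividing through by 3054 gives δ > 0.64178.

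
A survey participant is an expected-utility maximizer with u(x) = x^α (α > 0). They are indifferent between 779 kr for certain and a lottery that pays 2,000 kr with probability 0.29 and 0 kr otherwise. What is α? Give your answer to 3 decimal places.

α ≈ 1.313

Since u(0) = 0, the lottery's EU is 0.29·2000^α.
Indifference: 779^α = 0.29·2000^α, so (779/2000)^α = 0.29.
α = ln(0.29) / ln(779/2000) = -1.237874/-0.942891 ≈ 1.313.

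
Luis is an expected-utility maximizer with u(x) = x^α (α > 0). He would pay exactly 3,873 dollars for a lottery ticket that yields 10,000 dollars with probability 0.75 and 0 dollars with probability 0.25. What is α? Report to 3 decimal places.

EU(lottery) = 0.75·10000^α + 0.25·0 = 0.75·10000^α.
Setting u(3873) equal to that: 3873^α = 0.75·10000^α ⇒ (3873/10000)^α = 0.75.
α = ln(0.75) / ln(3873/10000) = -0.287682/-0.948556 ≈ 0.303.

α ≈ 0.303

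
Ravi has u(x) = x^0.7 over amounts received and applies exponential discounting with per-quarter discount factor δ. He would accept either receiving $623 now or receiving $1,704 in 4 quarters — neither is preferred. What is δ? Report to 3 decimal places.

Equating discounted utilities: u(623) = δ^4·u(1704) ⇒ δ^4 = u(623)/u(1704).
Since u(x) = x^0.7, δ^4 = (623/1704)^0.7 = 0.36561^0.7 = 0.49444.
Taking the 4th root: δ = 0.49444^(1/4) ≈ 0.839.

δ ≈ 0.839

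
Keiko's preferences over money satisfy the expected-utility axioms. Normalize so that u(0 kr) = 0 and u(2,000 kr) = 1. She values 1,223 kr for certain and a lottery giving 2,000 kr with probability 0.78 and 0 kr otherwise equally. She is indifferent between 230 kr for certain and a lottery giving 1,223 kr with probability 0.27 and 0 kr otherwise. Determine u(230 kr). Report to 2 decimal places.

0.21

From the first indifference, u(1,223 kr) = 0.78·u(2,000 kr) + 0.22·u(0 kr) = 0.78·1 + 0.22·0 = 0.78.
The second indifference gives u(230 kr) = 0.27·u(1,223 kr) + 0.73·u(0 kr) = 0.27·0.78 + 0.73·0.00 = 0.2106.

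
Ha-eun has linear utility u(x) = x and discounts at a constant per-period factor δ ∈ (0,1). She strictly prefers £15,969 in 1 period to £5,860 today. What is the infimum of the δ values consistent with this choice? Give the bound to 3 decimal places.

The preference means 5860 < δ·15969.
Dividing through by 15969 gives δ > 0.36696.

δ > 0.367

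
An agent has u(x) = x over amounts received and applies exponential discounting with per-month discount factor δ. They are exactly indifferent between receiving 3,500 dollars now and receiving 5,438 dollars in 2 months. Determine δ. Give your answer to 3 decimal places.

δ ≈ 0.802

Equating discounted utilities: u(3500) = δ^2·u(5438) ⇒ δ^2 = u(3500)/u(5438).
With u(x) = x: δ^2 = 3500/5438 = 0.64362.
Hence δ = (0.64362)^(1/2) = 0.80226.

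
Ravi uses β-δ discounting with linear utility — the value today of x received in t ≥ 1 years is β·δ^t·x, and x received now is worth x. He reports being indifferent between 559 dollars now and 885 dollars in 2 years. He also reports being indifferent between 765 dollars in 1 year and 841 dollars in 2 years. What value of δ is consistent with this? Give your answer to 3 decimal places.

The second indifference involves only future payoffs, so β cancels: β·δ^1·765 = β·δ^2·841, giving δ = 765/841 = 0.90963.

δ ≈ 0.910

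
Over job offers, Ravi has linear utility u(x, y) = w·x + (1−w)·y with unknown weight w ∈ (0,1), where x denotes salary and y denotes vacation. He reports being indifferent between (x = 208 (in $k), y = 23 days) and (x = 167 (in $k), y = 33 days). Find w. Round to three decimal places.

u(208,23) = u(167,33) means w·208 + (1−w)·23 = w·167 + (1−w)·33.
Collecting terms: w·41 = (1−w)·10.
Hence w = 10/(41+10) = 10/51 = 0.196.

w = 0.196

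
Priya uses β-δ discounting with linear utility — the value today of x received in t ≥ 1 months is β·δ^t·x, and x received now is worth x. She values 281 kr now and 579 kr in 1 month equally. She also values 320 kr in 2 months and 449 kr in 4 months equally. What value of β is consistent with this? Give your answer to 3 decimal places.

Both payoffs in the second observation are in the future, so β drops out: δ^2·320 = δ^4·449 ⇒ δ^2 = 320/449 = 0.71269, so δ = 0.84421.
Now use the now-vs-future pair: 281 = β·δ·579 gives β = 281/(0.84421·579) ≈ 0.575.

β ≈ 0.575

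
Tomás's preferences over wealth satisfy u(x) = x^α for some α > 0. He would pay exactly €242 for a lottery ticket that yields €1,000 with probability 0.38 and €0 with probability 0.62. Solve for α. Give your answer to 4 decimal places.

Since u(0) = 0, the lottery's EU is 0.38·1000^α.
Equating: 242^α = 0.38·1000^α, i.e. 0.2420^α = 0.38.
α = ln(0.38) / ln(242/1000) = -0.9675840/-1.4188176 ≈ 0.6820.

α ≈ 0.6820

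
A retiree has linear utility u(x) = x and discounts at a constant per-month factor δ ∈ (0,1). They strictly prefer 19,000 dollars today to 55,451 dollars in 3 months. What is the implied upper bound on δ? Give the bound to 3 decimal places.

Under u(x) = x this choice says 19000 > δ^3·55451.
Hence δ^3 < 19000/55451 = 0.34264, and x ↦ x^(1/3) is increasing on (0,∞).
δ < 0.34264^(1/3) = 0.700.

δ < 0.700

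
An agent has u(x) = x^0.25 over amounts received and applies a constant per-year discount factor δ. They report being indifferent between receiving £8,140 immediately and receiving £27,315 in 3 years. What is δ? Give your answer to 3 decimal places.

The payoff in 3 years is discounted by δ^3, so u(8140) = δ^3·u(27315) and δ^3 = u(8140)/u(27315).
With u(x) = x^0.25: δ^3 = 8140^0.25/27315^0.25 = (8140/27315)^0.25 = 0.73885.
Taking the cube root: δ = 0.73885^(1/3) ≈ 0.904.

δ ≈ 0.904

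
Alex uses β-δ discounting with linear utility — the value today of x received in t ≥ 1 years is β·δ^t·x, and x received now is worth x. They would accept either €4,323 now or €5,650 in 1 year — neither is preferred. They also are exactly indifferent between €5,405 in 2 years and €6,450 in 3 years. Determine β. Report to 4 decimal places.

The second indifference involves only future payoffs, so β cancels: β·δ^2·5405 = β·δ^3·6450, giving δ = 5405/6450 = 0.83798.
The first indifference: 4323 = β·δ·5650, so β = 4323/(δ·5650) = 4323/(0.83798·5650) ≈ 0.9131.

β ≈ 0.9131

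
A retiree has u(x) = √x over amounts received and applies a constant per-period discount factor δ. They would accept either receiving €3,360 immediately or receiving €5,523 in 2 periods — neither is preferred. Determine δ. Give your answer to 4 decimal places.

δ ≈ 0.8832

Indifference means u(3360) = δ^2 · u(5523), so δ^2 = u(3360)/u(5523).
With u(x) = √x: δ^2 = √3360/√5523 = √(3360/5523) = 0.77998.
Taking the square root: δ = 0.77998^(1/2) ≈ 0.8832.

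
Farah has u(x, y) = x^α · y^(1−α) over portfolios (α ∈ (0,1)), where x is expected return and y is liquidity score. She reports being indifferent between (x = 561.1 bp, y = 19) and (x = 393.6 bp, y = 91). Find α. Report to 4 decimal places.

Set the two utilities equal: 561.1^α·19^(1−α) = 393.6^α·91^(1−α).
(561.1/393.6)^α = (91/19)^(1−α); take logs: α·ln(561.1/393.6) = (1−α)·ln(91/19), i.e. α·0.3545640 = (1−α)·1.5664205.
With A = 0.3545640 and B = 1.5664205: α·A = (1−α)·B, so α = B/(A+B) = 1.5664205/1.9209845 ≈ 0.8154.

α ≈ 0.8154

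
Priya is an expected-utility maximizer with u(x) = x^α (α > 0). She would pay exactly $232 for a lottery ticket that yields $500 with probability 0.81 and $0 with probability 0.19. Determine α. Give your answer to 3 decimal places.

α ≈ 0.274

Since u(0) = 0, the lottery's EU is 0.81·500^α.
Setting u(232) equal to that: 232^α = 0.81·500^α ⇒ (232/500)^α = 0.81.
Taking logs: α·ln(232/500) = ln(0.81), so α = -0.210721 / -0.767871 ≈ 0.274.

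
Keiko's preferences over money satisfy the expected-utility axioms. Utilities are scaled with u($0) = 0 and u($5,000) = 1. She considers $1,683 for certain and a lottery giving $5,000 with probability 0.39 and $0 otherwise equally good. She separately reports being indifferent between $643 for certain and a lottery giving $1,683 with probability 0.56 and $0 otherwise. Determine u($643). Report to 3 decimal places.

0.218

First, u($1,683) = 0.39·u($5,000) + 0.61·u($0) = 0.39.
Then u($643) = 0.56·u($1,683) + 0.44·u($0) = 0.56·0.39 + 0.44·0.00 = 0.2184.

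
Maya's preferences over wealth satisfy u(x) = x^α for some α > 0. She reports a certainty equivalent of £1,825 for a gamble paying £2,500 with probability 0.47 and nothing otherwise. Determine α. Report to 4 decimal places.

The lottery's expected utility is 0.47·u(2500) + 0.53·u(0) = 0.47·2500^α (since u(0) = 0 for α > 0).
Setting u(1825) equal to that: 1825^α = 0.47·2500^α ⇒ (1825/2500)^α = 0.47.
α = ln(0.47) / ln(1825/2500) = -0.7550226/-0.3147107 ≈ 2.3991.

α ≈ 2.3991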